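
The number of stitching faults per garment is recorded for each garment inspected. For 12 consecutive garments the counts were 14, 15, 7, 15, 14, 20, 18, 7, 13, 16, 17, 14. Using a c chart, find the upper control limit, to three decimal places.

25.458

c̄ = (14 + 15 + 7 + 15 + 14 + 20 + 18 + 7 + 13 + 16 + 17 + 14) / 12 = 170 / 12 = 14.1667
UCL = c̄ + 3√c̄ = 14.1667 + 3 × √14.1667 = 14.1667 + 3 × 3.7639 = 25.4583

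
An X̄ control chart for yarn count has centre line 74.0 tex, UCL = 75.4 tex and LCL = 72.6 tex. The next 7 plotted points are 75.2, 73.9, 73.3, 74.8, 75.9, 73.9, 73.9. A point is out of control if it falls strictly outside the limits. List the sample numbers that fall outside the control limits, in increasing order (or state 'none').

5

Compare each point to [72.6, 75.4]: sample 5 = 75.9 > UCL.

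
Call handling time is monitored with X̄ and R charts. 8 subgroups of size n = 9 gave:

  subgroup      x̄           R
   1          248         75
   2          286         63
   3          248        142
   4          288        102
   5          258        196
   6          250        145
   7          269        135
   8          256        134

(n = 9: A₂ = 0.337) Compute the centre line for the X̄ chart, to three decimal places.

262.875

X̄̄ = (248 + 286 + 248 + 288 + 258 + 250 + 269 + 256) / 8 = 2103.0000 / 8 = 262.8750
CL = X̄̄ = 262.8750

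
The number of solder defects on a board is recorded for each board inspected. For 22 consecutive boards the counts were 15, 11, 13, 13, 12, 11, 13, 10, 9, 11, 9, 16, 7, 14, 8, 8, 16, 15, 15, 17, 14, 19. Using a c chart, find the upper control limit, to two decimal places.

23.17

c̄ = (15 + 11 + 13 + 13 + 12 + 11 + 13 + 10 + 9 + 11 + 9 + 16 + 7 + 14 + 8 + 8 + 16 + 15 + 15 + 17 + 14 + 19) / 22 = 276 / 22 = 12.5455
UCL = c̄ + 3√c̄ = 12.5455 + 3 × √12.5455 = 12.5455 + 3 × 3.5420 = 23.1713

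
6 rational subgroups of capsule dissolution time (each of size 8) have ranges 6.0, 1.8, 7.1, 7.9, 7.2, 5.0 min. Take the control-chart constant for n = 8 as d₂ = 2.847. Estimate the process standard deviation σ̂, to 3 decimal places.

2.049

R̄ = (6.0 + 1.8 + 7.1 + 7.9 + 7.2 + 5.0) / 6 = 5.8333
σ̂ = R̄ / d₂ = 5.8333 / 2.847 = 2.0489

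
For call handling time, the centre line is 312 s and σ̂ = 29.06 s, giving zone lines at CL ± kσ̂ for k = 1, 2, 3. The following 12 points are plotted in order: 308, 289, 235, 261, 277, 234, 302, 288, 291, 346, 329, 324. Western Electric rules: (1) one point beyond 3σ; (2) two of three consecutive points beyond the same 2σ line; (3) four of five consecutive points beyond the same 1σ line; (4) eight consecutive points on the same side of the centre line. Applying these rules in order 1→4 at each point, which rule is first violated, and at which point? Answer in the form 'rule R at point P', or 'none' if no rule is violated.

rule 3 at point 6

Zone of each point (C = within 1σ̂, B = 1σ̂–2σ̂, A = 2σ̂–3σ̂, * = beyond 3σ̂; sign = side of CL): 1:-C, 2:-C, 3:-A, 4:-B, 5:-B, 6:-A, 7:-C, 8:-C, 9:-C, 10:+B, 11:+C, 12:+C
Rule 3 (four of five consecutive points beyond the same 1σ limit) is satisfied at point 6.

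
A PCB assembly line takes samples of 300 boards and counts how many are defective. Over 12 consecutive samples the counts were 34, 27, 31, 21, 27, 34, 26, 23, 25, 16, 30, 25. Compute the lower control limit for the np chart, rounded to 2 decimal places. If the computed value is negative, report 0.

11.82

p̄ = Σdᵢ / (k·n) = 319 / (12 × 300) = 0.08861
LCL = np̄ − 3·√(np̄(1−p̄)) = 26.5833 − 3 × 4.9222 = 11.8168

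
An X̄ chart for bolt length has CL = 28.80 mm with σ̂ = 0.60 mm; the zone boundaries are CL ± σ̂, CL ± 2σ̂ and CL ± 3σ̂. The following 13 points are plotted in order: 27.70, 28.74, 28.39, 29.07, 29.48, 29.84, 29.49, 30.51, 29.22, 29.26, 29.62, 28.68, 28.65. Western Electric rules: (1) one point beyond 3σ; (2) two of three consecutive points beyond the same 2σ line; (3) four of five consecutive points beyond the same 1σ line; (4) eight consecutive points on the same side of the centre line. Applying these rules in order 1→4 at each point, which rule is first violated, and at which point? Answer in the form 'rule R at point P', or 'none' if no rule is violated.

rule 3 at point 8

Zone of each point (C = within 1σ̂, B = 1σ̂–2σ̂, A = 2σ̂–3σ̂, * = beyond 3σ̂; sign = side of CL): 1:-B, 2:-C, 3:-C, 4:+C, 5:+B, 6:+B, 7:+B, 8:+A, 9:+C, 10:+C, 11:+B, 12:-C, 13:-C
Rule 3 (four of five consecutive points beyond the same 1σ limit) is satisfied at point 8.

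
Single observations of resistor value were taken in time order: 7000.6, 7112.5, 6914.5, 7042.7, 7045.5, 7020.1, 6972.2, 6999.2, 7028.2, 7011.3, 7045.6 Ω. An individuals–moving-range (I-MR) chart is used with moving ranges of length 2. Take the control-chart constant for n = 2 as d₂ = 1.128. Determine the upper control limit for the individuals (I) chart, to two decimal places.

X̄ = (7000.6 + 7112.5 + 6914.5 + 7042.7 + 7045.5 + 7020.1 + 6972.2 + 6999.2 + 7028.2 + 7011.3 + 7045.6) / 11 = 7017.4909
Moving ranges: 111.9, 198.0, 128.2, 2.8, 25.4, 47.9, 27.0, 29.0, 16.9, 34.3; M̄R̄ = 621.4000 / 10 = 62.1400
UCL = X̄ + 3·M̄R̄/d₂ = 7017.4909 + 3 × 62.1400 / 1.128 = 7182.7569

7182.76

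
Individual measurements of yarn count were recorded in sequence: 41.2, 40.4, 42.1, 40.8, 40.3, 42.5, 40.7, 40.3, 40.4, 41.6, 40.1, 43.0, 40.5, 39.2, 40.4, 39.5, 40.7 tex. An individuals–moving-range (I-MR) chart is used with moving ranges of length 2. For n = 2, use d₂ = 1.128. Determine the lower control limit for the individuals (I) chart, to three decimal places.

X̄ = (41.2 + 40.4 + 42.1 + 40.8 + 40.3 + 42.5 + 40.7 + 40.3 + 40.4 + 41.6 + 40.1 + 43.0 + 40.5 + 39.2 + 40.4 + 39.5 + 40.7) / 17 = 40.8059
Moving ranges: 0.8, 1.7, 1.3, 0.5, 2.2, 1.8, 0.4, 0.1, 1.2, 1.5, 2.9, 2.5, 1.3, 1.2, 0.9, 1.2; M̄R̄ = 21.5000 / 16 = 1.3438
LCL = X̄ − 3·M̄R̄/d₂ = 40.8059 − 3 × 1.3438 / 1.128 = 37.2321

37.232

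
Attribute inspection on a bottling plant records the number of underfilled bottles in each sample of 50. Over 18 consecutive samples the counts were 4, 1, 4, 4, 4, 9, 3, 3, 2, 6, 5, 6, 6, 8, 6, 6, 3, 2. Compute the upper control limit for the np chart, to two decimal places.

p̄ = Σdᵢ / (k·n) = 82 / (18 × 50) = 0.09111
UCL = np̄ + 3·√(np̄(1−p̄)) = 4.5556 + 3 × √(4.5556×0.90889) = 4.5556 + 3 × 2.0348 = 10.6600

10.66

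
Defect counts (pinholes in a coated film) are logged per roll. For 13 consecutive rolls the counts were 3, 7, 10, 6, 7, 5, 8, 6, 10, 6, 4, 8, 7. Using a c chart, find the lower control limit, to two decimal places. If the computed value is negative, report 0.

c̄ = (3 + 7 + 10 + 6 + 7 + 5 + 8 + 6 + 10 + 6 + 4 + 8 + 7) / 13 = 87 / 13 = 6.6923
LCL = c̄ − 3√c̄ = 6.6923 − 3 × 2.5869 = -1.0685 → 0 (cannot be negative)

0.00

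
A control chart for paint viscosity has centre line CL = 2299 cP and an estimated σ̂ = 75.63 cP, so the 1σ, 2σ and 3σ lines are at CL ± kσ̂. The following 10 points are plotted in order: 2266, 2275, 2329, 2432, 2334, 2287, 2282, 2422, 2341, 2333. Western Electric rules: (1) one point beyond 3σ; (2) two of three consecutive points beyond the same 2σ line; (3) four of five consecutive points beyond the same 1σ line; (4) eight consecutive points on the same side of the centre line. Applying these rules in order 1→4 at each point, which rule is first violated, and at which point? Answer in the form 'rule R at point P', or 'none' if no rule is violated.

Zone of each point (C = within 1σ̂, B = 1σ̂–2σ̂, A = 2σ̂–3σ̂, * = beyond 3σ̂; sign = side of CL): 1:-C, 2:-C, 3:+C, 4:+B, 5:+C, 6:-C, 7:-C, 8:+B, 9:+C, 10:+C
No rule fires across all 10 points.

none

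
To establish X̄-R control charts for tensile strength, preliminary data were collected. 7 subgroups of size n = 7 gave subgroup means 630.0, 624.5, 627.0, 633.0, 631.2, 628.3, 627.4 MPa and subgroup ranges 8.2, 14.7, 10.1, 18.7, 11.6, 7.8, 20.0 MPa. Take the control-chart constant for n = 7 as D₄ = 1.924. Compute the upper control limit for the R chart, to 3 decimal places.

25.039

R̄ = (8.2 + 14.7 + 10.1 + 18.7 + 11.6 + 7.8 + 20.0) / 7 = 91.1000 / 7 = 13.0143
UCL_R = D₄·R̄ = 1.924 × 13.0143 = 25.0395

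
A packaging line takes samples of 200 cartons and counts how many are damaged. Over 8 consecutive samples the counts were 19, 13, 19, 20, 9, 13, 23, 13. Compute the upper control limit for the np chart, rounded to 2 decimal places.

27.68

p̄ = Σdᵢ / (k·n) = 129 / (8 × 200) = 0.08063
UCL = np̄ + 3·√(np̄(1−p̄)) = 16.1250 + 3 × √(16.1250×0.91938) = 16.1250 + 3 × 3.8503 = 27.6759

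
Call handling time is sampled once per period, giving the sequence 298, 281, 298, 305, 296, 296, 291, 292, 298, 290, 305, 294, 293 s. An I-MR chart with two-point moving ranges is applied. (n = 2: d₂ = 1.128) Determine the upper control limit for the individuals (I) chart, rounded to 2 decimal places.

X̄ = (298 + 281 + 298 + 305 + 296 + 296 + 291 + 292 + 298 + 290 + 305 + 294 + 293) / 13 = 295.1538
Moving ranges: 17, 17, 7, 9, 0, 5, 1, 6, 8, 15, 11, 1; M̄R̄ = 97.0000 / 12 = 8.0833
UCL = X̄ + 3·M̄R̄/d₂ = 295.1538 + 3 × 8.0833 / 1.128 = 316.6521

316.65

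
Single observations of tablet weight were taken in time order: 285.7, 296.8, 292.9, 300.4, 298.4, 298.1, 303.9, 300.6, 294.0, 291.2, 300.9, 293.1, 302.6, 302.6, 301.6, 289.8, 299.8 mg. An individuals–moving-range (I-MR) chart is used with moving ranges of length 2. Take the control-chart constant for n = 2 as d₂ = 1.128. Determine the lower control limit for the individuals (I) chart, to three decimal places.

X̄ = (285.7 + 296.8 + 292.9 + 300.4 + 298.4 + 298.1 + 303.9 + 300.6 + 294.0 + 291.2 + 300.9 + 293.1 + 302.6 + 302.6 + 301.6 + 289.8 + 299.8) / 17 = 297.2000
Moving ranges: 11.1, 3.9, 7.5, 2.0, 0.3, 5.8, 3.3, 6.6, 2.8, 9.7, 7.8, 9.5, 0.0, 1.0, 11.8, 10.0; M̄R̄ = 93.1000 / 16 = 5.8187
LCL = X̄ − 3·M̄R̄/d₂ = 297.2000 − 3 × 5.8187 / 1.128 = 281.7246

281.725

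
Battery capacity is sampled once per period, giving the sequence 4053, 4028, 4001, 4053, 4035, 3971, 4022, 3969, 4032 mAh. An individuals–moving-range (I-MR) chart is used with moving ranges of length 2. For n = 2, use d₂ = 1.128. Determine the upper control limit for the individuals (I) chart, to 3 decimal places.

4135.576

X̄ = (4053 + 4028 + 4001 + 4053 + 4035 + 3971 + 4022 + 3969 + 4032) / 9 = 4018.2222
Moving ranges: 25, 27, 52, 18, 64, 51, 53, 63; M̄R̄ = 353.0000 / 8 = 44.1250
UCL = X̄ + 3·M̄R̄/d₂ = 4018.2222 + 3 × 44.1250 / 1.128 = 4135.5759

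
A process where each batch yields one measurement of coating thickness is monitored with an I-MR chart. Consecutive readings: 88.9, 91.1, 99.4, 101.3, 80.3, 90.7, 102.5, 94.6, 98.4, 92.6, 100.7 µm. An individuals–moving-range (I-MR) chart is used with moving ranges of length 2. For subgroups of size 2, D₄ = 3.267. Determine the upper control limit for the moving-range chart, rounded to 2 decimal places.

26.53

Moving ranges: 2.2, 8.3, 1.9, 21.0, 10.4, 11.8, 7.9, 3.8, 5.8, 8.1; M̄R̄ = 81.2000 / 10 = 8.1200
UCL_MR = D₄·M̄R̄ = 3.267 × 8.1200 = 26.5280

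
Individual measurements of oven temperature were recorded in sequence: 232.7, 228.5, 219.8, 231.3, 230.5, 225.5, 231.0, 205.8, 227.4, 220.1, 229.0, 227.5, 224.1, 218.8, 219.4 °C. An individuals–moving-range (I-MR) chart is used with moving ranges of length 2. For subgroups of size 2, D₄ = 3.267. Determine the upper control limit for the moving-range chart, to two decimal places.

Moving ranges: 4.2, 8.7, 11.5, 0.8, 5.0, 5.5, 25.2, 21.6, 7.3, 8.9, 1.5, 3.4, 5.3, 0.6; M̄R̄ = 109.5000 / 14 = 7.8214
UCL_MR = D₄·M̄R̄ = 3.267 × 7.8214 = 25.5526

25.55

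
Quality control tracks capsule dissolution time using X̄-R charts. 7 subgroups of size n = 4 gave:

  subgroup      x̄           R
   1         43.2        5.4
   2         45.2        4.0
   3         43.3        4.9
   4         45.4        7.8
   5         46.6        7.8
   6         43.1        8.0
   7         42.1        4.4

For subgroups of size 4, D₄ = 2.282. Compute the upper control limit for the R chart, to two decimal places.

13.79

R̄ = (5.4 + 4.0 + 4.9 + 7.8 + 7.8 + 8.0 + 4.4) / 7 = 42.3000 / 7 = 6.0429
UCL_R = D₄·R̄ = 2.282 × 6.0429 = 13.7898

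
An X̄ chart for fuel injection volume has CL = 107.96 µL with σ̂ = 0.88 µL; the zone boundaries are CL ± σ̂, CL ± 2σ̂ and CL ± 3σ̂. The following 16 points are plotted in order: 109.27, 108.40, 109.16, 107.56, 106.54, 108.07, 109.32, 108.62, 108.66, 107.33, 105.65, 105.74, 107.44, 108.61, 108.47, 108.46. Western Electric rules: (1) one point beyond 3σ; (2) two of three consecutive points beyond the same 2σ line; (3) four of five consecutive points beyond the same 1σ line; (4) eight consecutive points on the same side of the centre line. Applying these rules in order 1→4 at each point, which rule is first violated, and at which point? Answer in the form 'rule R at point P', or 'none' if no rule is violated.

rule 2 at point 12

Zone of each point (C = within 1σ̂, B = 1σ̂–2σ̂, A = 2σ̂–3σ̂, * = beyond 3σ̂; sign = side of CL): 1:+B, 2:+C, 3:+B, 4:-C, 5:-B, 6:+C, 7:+B, 8:+C, 9:+C, 10:-C, 11:-A, 12:-A, 13:-C, 14:+C, 15:+C, 16:+C
Rule 2 (two of three consecutive points beyond the same 2σ limit) is satisfied at point 12.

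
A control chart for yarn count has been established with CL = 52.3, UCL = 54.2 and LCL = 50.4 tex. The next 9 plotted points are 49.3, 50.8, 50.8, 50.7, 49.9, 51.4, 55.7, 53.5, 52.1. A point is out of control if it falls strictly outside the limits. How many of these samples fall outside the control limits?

3

Compare each point to [50.4, 54.2]: sample 1 = 49.3 < LCL; sample 5 = 49.9 < LCL; sample 7 = 55.7 > UCL.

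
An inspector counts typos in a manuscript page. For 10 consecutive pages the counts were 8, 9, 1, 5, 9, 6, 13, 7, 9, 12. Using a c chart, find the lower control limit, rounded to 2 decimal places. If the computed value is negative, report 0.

c̄ = (8 + 9 + 1 + 5 + 9 + 6 + 13 + 7 + 9 + 12) / 10 = 79 / 10 = 7.9000
LCL = c̄ − 3√c̄ = 7.9000 − 3 × 2.8107 = -0.5321 → 0 (cannot be negative)

0.00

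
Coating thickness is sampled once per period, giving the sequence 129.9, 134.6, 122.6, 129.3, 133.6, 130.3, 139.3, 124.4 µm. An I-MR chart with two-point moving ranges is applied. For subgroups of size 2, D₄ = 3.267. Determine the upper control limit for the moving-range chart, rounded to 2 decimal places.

Moving ranges: 4.7, 12.0, 6.7, 4.3, 3.3, 9.0, 14.9; M̄R̄ = 54.9000 / 7 = 7.8429
UCL_MR = D₄·M̄R̄ = 3.267 × 7.8429 = 25.6226

25.62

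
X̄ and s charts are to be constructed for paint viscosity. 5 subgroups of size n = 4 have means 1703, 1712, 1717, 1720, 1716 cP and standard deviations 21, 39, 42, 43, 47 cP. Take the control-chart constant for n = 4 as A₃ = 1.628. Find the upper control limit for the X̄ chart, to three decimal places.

X̄̄ = (1703 + 1712 + 1717 + 1720 + 1716) / 5 = 1713.6000
s̄ = (21 + 39 + 42 + 43 + 47) / 5 = 38.4000
UCL = X̄̄ + A₃·s̄ = 1713.6000 + 1.628 × 38.4000 = 1776.1152

1776.115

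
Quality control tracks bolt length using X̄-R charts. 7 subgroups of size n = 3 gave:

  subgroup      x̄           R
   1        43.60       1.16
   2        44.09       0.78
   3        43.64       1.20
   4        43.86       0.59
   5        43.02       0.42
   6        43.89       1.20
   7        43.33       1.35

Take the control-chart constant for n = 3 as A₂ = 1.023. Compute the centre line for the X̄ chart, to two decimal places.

X̄̄ = (43.60 + 44.09 + 43.64 + 43.86 + 43.02 + 43.89 + 43.33) / 7 = 305.4300 / 7 = 43.6329
CL = X̄̄ = 43.6329

43.63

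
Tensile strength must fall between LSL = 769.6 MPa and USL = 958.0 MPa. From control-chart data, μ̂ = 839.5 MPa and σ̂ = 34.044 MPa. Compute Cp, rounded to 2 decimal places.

Cp = (USL − LSL) / (6σ̂) = (958.0 − 769.6) / (6 × 34.044) = 188.4000 / 204.2640 = 0.9223

0.92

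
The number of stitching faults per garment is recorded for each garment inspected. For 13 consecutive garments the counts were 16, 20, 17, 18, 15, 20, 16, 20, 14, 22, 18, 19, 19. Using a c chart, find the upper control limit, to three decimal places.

30.728

c̄ = (16 + 20 + 17 + 18 + 15 + 20 + 16 + 20 + 14 + 22 + 18 + 19 + 19) / 13 = 234 / 13 = 18.0000
UCL = c̄ + 3√c̄ = 18.0000 + 3 × √18.0000 = 18.0000 + 3 × 4.2426 = 30.7279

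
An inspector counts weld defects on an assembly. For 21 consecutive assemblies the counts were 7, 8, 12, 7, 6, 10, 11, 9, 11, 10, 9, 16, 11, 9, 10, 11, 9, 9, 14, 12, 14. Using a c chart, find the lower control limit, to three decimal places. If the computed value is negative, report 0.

c̄ = (7 + 8 + 12 + 7 + 6 + 10 + 11 + 9 + 11 + 10 + 9 + 16 + 11 + 9 + 10 + 11 + 9 + 9 + 14 + 12 + 14) / 21 = 215 / 21 = 10.2381
LCL = c̄ − 3√c̄ = 10.2381 − 3 × 3.1997 = 0.6390

0.639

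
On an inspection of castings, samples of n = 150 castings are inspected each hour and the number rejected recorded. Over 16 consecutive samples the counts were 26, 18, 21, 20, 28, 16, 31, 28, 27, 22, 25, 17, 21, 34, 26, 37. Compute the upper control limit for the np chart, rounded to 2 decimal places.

p̄ = Σdᵢ / (k·n) = 397 / (16 × 150) = 0.16542
UCL = np̄ + 3·√(np̄(1−p̄)) = 24.8125 + 3 × √(24.8125×0.83458) = 24.8125 + 3 × 4.5506 = 38.4643

38.46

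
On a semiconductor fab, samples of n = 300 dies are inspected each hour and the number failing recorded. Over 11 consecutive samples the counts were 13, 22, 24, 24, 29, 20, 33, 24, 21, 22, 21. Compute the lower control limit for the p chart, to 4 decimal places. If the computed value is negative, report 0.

0.0306

p̄ = Σdᵢ / (k·n) = 253 / (11 × 300) = 0.07667
LCL = p̄ − 3·√(p̄(1−p̄)/n) = 0.07667 − 3 × 0.01536 = 0.03058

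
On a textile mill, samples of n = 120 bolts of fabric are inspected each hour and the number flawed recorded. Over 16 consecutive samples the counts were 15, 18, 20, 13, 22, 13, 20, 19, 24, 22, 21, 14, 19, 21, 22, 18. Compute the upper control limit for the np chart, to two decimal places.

30.76

p̄ = Σdᵢ / (k·n) = 301 / (16 × 120) = 0.15677
UCL = np̄ + 3·√(np̄(1−p̄)) = 18.8125 + 3 × √(18.8125×0.84323) = 18.8125 + 3 × 3.9829 = 30.7611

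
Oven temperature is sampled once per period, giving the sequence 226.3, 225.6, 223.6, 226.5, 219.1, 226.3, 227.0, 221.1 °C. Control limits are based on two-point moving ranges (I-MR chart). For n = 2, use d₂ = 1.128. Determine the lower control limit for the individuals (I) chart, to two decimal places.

X̄ = (226.3 + 225.6 + 223.6 + 226.5 + 219.1 + 226.3 + 227.0 + 221.1) / 8 = 224.4375
Moving ranges: 0.7, 2.0, 2.9, 7.4, 7.2, 0.7, 5.9; M̄R̄ = 26.8000 / 7 = 3.8286
LCL = X̄ − 3·M̄R̄/d₂ = 224.4375 − 3 × 3.8286 / 1.128 = 214.2551

214.26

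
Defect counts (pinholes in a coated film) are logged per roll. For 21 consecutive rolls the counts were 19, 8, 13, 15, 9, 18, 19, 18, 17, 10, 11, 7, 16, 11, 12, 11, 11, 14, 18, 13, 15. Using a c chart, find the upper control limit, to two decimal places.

24.62

c̄ = (19 + 8 + 13 + 15 + 9 + 18 + 19 + 18 + 17 + 10 + 11 + 7 + 16 + 11 + 12 + 11 + 11 + 14 + 18 + 13 + 15) / 21 = 285 / 21 = 13.5714
UCL = c̄ + 3√c̄ = 13.5714 + 3 × √13.5714 = 13.5714 + 3 × 3.6839 = 24.6233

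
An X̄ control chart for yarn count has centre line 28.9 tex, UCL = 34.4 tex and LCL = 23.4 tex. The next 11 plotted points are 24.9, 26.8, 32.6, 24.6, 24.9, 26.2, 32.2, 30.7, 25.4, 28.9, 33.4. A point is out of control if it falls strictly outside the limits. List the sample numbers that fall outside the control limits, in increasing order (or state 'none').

All 11 points lie within [23.4, 34.4].

none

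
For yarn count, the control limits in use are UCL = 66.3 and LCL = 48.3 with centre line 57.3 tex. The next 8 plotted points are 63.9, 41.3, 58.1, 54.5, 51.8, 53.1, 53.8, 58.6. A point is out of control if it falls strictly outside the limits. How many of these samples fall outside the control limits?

1

Compare each point to [48.3, 66.3]: sample 2 = 41.3 < LCL.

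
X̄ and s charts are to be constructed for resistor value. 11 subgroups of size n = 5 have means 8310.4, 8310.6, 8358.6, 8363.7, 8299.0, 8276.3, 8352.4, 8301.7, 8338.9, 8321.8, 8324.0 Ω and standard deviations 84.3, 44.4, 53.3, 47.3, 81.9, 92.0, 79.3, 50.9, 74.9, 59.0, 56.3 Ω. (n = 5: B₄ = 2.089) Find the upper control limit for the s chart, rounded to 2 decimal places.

s̄ = (84.3 + 44.4 + 53.3 + 47.3 + 81.9 + 92.0 + 79.3 + 50.9 + 74.9 + 59.0 + 56.3) / 11 = 65.7818
UCL_s = B₄·s̄ = 2.089 × 65.7818 = 137.4182

137.42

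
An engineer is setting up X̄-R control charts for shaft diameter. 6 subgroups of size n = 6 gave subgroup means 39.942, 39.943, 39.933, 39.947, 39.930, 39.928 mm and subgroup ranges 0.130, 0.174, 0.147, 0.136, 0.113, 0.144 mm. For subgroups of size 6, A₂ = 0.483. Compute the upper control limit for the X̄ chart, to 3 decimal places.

40.005

X̄̄ = (39.942 + 39.943 + 39.933 + 39.947 + 39.930 + 39.928) / 6 = 239.6230 / 6 = 39.9372
R̄ = (0.130 + 0.174 + 0.147 + 0.136 + 0.113 + 0.144) / 6 = 0.8440 / 6 = 0.1407
UCL = X̄̄ + A₂·R̄ = 39.9372 + 0.483 × 0.1407 = 40.0051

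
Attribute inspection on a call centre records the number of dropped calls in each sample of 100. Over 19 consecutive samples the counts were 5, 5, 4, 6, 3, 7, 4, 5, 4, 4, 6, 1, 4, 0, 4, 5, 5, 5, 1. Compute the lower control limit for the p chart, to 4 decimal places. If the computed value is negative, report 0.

0.0000

p̄ = Σdᵢ / (k·n) = 78 / (19 × 100) = 0.04105
LCL = p̄ − 3·√(p̄(1−p̄)/n) = 0.04105 − 3 × 0.01984 = -0.01847 → 0 (negative, so LCL = 0)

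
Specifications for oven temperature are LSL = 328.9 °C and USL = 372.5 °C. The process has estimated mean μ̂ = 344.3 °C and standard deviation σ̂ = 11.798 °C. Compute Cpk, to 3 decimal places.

Cpu = (USL − μ̂) / (3σ̂) = (372.5 − 344.3) / (3 × 11.798) = 0.7967; Cpl = (μ̂ − LSL) / (3σ̂) = (344.3 − 328.9) / (3 × 11.798) = 0.4351; Cpk = min(Cpu, Cpl) = 0.4351

0.435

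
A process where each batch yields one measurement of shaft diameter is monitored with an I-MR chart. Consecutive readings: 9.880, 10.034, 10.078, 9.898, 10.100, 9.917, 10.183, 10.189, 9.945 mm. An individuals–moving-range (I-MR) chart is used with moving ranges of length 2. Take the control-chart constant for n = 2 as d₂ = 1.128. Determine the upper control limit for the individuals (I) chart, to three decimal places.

X̄ = (9.880 + 10.034 + 10.078 + 9.898 + 10.100 + 9.917 + 10.183 + 10.189 + 9.945) / 9 = 10.0249
Moving ranges: 0.154, 0.044, 0.180, 0.202, 0.183, 0.266, 0.006, 0.244; M̄R̄ = 1.2790 / 8 = 0.1599
UCL = X̄ + 3·M̄R̄/d₂ = 10.0249 + 3 × 0.1599 / 1.128 = 10.4501

10.450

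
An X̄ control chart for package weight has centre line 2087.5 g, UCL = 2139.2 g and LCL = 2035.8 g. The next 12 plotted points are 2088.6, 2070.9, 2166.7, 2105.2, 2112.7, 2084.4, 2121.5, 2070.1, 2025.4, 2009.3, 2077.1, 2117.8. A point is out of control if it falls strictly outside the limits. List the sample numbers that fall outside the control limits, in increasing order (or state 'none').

Compare each point to [2035.8, 2139.2]: sample 3 = 2166.7 > UCL; sample 9 = 2025.4 < LCL; sample 10 = 2009.3 < LCL.

3, 9, 10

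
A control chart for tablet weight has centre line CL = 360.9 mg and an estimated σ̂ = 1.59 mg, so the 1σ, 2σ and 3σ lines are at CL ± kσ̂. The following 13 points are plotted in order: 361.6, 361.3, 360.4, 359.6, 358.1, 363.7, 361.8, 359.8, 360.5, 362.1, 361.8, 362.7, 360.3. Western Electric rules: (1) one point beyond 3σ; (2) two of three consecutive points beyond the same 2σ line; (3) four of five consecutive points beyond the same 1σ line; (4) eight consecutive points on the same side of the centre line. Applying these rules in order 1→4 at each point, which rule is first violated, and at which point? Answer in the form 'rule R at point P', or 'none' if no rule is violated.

Zone of each point (C = within 1σ̂, B = 1σ̂–2σ̂, A = 2σ̂–3σ̂, * = beyond 3σ̂; sign = side of CL): 1:+C, 2:+C, 3:-C, 4:-C, 5:-B, 6:+B, 7:+C, 8:-C, 9:-C, 10:+C, 11:+C, 12:+B, 13:-C
No rule fires across all 13 points.

none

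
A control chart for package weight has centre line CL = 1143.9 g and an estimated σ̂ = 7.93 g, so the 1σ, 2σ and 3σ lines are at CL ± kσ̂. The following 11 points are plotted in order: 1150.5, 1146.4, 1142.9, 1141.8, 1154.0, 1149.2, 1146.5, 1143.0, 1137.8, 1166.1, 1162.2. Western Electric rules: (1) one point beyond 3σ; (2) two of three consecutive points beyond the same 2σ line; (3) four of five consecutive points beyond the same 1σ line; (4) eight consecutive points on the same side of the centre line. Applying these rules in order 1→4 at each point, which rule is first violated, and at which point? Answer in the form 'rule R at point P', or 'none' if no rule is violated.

rule 2 at point 11

Zone of each point (C = within 1σ̂, B = 1σ̂–2σ̂, A = 2σ̂–3σ̂, * = beyond 3σ̂; sign = side of CL): 1:+C, 2:+C, 3:-C, 4:-C, 5:+B, 6:+C, 7:+C, 8:-C, 9:-C, 10:+A, 11:+A
Rule 2 (two of three consecutive points beyond the same 2σ limit) is satisfied at point 11.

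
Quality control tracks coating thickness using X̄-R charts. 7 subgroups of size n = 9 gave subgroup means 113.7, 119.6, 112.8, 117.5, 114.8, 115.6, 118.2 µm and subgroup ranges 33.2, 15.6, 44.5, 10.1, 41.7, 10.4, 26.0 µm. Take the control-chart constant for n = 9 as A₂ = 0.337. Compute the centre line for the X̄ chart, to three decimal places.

116.029

X̄̄ = (113.7 + 119.6 + 112.8 + 117.5 + 114.8 + 115.6 + 118.2) / 7 = 812.2000 / 7 = 116.0286
CL = X̄̄ = 116.0286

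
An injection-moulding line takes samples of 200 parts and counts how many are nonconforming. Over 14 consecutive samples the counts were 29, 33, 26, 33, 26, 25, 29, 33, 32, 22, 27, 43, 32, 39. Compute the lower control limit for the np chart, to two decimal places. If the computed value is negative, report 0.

p̄ = Σdᵢ / (k·n) = 429 / (14 × 200) = 0.15321
LCL = np̄ − 3·√(np̄(1−p̄)) = 30.6429 − 3 × 5.0939 = 15.3611

15.36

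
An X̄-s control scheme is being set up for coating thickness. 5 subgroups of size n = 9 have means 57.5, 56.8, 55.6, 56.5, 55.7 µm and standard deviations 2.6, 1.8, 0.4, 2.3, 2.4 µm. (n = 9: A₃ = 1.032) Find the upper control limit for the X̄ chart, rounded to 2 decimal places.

X̄̄ = (57.5 + 56.8 + 55.6 + 56.5 + 55.7) / 5 = 56.4200
s̄ = (2.6 + 1.8 + 0.4 + 2.3 + 2.4) / 5 = 1.9000
UCL = X̄̄ + A₃·s̄ = 56.4200 + 1.032 × 1.9000 = 58.3808

58.38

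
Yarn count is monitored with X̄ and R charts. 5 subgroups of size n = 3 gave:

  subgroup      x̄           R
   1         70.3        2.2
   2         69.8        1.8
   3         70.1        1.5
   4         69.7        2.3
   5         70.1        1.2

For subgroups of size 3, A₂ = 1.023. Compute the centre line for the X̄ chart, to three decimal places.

X̄̄ = (70.3 + 69.8 + 70.1 + 69.7 + 70.1) / 5 = 350.0000 / 5 = 70.0000
CL = X̄̄ = 70.0000

70.000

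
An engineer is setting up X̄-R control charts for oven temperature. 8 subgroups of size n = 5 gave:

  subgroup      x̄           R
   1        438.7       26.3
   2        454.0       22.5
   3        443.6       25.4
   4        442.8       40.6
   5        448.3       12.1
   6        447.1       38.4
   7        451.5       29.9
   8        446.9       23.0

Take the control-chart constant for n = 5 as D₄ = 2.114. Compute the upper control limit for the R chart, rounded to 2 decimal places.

57.66

R̄ = (26.3 + 22.5 + 25.4 + 40.6 + 12.1 + 38.4 + 29.9 + 23.0) / 8 = 218.2000 / 8 = 27.2750
UCL_R = D₄·R̄ = 2.114 × 27.2750 = 57.6593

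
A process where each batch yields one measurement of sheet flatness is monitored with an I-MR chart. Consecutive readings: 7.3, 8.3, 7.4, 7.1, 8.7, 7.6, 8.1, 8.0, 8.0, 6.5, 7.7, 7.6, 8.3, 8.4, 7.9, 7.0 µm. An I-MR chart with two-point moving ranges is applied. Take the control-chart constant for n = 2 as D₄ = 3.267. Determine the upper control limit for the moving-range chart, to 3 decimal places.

Moving ranges: 1.0, 0.9, 0.3, 1.6, 1.1, 0.5, 0.1, 0.0, 1.5, 1.2, 0.1, 0.7, 0.1, 0.5, 0.9; M̄R̄ = 10.5000 / 15 = 0.7000
UCL_MR = D₄·M̄R̄ = 3.267 × 0.7000 = 2.2869

2.287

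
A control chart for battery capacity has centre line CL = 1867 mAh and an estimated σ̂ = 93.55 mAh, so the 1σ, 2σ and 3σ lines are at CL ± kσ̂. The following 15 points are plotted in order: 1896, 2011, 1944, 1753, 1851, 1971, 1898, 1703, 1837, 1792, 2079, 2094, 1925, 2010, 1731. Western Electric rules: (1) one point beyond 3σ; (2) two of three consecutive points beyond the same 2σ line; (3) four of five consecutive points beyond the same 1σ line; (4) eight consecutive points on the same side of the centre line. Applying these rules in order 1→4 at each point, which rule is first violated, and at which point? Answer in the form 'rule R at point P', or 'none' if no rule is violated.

rule 2 at point 12

Zone of each point (C = within 1σ̂, B = 1σ̂–2σ̂, A = 2σ̂–3σ̂, * = beyond 3σ̂; sign = side of CL): 1:+C, 2:+B, 3:+C, 4:-B, 5:-C, 6:+B, 7:+C, 8:-B, 9:-C, 10:-C, 11:+A, 12:+A, 13:+C, 14:+B, 15:-B
Rule 2 (two of three consecutive points beyond the same 2σ limit) is satisfied at point 12.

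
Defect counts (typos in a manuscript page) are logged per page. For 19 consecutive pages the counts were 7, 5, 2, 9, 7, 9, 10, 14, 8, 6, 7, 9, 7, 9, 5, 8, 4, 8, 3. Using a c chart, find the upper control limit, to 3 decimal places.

c̄ = (7 + 5 + 2 + 9 + 7 + 9 + 10 + 14 + 8 + 6 + 7 + 9 + 7 + 9 + 5 + 8 + 4 + 8 + 3) / 19 = 137 / 19 = 7.2105
UCL = c̄ + 3√c̄ = 7.2105 + 3 × √7.2105 = 7.2105 + 3 × 2.6852 = 15.2663

15.266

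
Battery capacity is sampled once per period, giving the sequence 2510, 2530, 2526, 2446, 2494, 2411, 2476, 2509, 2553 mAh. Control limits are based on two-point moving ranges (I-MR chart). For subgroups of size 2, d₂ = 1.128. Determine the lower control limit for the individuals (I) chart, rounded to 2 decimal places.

2369.67

X̄ = (2510 + 2530 + 2526 + 2446 + 2494 + 2411 + 2476 + 2509 + 2553) / 9 = 2495.0000
Moving ranges: 20, 4, 80, 48, 83, 65, 33, 44; M̄R̄ = 377.0000 / 8 = 47.1250
LCL = X̄ − 3·M̄R̄/d₂ = 2495.0000 − 3 × 47.1250 / 1.128 = 2369.6676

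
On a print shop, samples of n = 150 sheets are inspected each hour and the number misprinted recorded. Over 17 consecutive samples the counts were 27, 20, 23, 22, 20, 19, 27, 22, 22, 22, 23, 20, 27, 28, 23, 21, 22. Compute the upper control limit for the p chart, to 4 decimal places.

0.2401

p̄ = Σdᵢ / (k·n) = 388 / (17 × 150) = 0.15216
UCL = p̄ + 3·√(p̄(1−p̄)/n) = 0.15216 + 3 × √(0.15216×0.84784/150) = 0.15216 + 3 × 0.02933 = 0.24014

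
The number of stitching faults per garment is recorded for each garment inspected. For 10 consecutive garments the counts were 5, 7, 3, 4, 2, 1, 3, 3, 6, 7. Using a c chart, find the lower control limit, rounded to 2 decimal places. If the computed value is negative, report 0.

c̄ = (5 + 7 + 3 + 4 + 2 + 1 + 3 + 3 + 6 + 7) / 10 = 41 / 10 = 4.1000
LCL = c̄ − 3√c̄ = 4.1000 − 3 × 2.0248 = -1.9745 → 0 (cannot be negative)

0.00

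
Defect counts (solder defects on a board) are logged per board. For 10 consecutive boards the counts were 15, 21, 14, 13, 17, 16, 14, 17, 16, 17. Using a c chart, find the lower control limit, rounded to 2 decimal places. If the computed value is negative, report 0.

c̄ = (15 + 21 + 14 + 13 + 17 + 16 + 14 + 17 + 16 + 17) / 10 = 160 / 10 = 16.0000
LCL = c̄ − 3√c̄ = 16.0000 − 3 × 4.0000 = 4.0000

4.00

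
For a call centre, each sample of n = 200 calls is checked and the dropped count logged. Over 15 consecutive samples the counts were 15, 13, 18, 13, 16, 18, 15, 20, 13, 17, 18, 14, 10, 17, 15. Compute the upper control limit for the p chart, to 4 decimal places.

0.1340

p̄ = Σdᵢ / (k·n) = 232 / (15 × 200) = 0.07733
UCL = p̄ + 3·√(p̄(1−p̄)/n) = 0.07733 + 3 × √(0.07733×0.92267/200) = 0.07733 + 3 × 0.01889 = 0.13400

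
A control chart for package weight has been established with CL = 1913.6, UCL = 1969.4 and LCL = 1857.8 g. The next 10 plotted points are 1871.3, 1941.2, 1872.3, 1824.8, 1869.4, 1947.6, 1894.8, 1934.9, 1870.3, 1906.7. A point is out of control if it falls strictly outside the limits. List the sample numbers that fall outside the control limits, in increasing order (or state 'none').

4

Compare each point to [1857.8, 1969.4]: sample 4 = 1824.8 < LCL.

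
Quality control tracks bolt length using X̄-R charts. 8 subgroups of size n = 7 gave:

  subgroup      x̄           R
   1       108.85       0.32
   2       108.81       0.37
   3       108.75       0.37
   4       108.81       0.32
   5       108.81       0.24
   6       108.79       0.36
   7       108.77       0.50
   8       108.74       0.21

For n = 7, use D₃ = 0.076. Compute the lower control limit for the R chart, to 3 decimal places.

R̄ = (0.32 + 0.37 + 0.37 + 0.32 + 0.24 + 0.36 + 0.50 + 0.21) / 8 = 2.6900 / 8 = 0.3362
LCL_R = D₃·R̄ = 0.076 × 0.3362 = 0.0256

0.026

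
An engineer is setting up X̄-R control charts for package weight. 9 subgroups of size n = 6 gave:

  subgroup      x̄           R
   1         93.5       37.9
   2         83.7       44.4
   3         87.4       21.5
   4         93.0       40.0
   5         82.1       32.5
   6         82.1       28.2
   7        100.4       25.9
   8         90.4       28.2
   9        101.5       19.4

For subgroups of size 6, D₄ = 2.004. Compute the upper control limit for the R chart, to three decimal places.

61.901

R̄ = (37.9 + 44.4 + 21.5 + 40.0 + 32.5 + 28.2 + 25.9 + 28.2 + 19.4) / 9 = 278.0000 / 9 = 30.8889
UCL_R = D₄·R̄ = 2.004 × 30.8889 = 61.9013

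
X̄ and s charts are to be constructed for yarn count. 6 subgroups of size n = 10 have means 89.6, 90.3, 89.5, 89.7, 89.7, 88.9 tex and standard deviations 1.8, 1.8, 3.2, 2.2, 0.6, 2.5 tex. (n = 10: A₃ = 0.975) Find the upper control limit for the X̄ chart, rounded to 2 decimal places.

X̄̄ = (89.6 + 90.3 + 89.5 + 89.7 + 89.7 + 88.9) / 6 = 89.6167
s̄ = (1.8 + 1.8 + 3.2 + 2.2 + 0.6 + 2.5) / 6 = 2.0167
UCL = X̄̄ + A₃·s̄ = 89.6167 + 0.975 × 2.0167 = 91.5829

91.58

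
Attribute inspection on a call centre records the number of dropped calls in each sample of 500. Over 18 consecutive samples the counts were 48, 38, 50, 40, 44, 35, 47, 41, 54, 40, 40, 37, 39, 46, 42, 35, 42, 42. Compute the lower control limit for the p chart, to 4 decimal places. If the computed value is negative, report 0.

0.0471

p̄ = Σdᵢ / (k·n) = 760 / (18 × 500) = 0.08444
LCL = p̄ − 3·√(p̄(1−p̄)/n) = 0.08444 − 3 × 0.01243 = 0.04714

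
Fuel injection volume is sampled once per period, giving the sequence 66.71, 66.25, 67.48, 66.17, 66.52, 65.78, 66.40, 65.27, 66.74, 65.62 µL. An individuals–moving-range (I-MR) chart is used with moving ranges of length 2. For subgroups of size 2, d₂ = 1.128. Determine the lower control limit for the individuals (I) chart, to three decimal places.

63.803

X̄ = (66.71 + 66.25 + 67.48 + 66.17 + 66.52 + 65.78 + 66.40 + 65.27 + 66.74 + 65.62) / 10 = 66.2940
Moving ranges: 0.46, 1.23, 1.31, 0.35, 0.74, 0.62, 1.13, 1.47, 1.12; M̄R̄ = 8.4300 / 9 = 0.9367
LCL = X̄ − 3·M̄R̄/d₂ = 66.2940 − 3 × 0.9367 / 1.128 = 63.8029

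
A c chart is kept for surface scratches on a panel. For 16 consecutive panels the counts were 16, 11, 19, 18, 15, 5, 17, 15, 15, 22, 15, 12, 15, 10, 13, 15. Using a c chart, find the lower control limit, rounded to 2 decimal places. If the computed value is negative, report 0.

3.11

c̄ = (16 + 11 + 19 + 18 + 15 + 5 + 17 + 15 + 15 + 22 + 15 + 12 + 15 + 10 + 13 + 15) / 16 = 233 / 16 = 14.5625
LCL = c̄ − 3√c̄ = 14.5625 − 3 × 3.8161 = 3.1142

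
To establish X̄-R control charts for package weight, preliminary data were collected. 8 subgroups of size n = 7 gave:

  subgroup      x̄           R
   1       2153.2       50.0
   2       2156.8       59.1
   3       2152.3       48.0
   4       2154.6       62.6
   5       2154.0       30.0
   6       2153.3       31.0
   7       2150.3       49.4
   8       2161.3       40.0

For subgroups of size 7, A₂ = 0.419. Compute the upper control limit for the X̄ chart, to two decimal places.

X̄̄ = (2153.2 + 2156.8 + 2152.3 + 2154.6 + 2154.0 + 2153.3 + 2150.3 + 2161.3) / 8 = 17235.8000 / 8 = 2154.4750
R̄ = (50.0 + 59.1 + 48.0 + 62.6 + 30.0 + 31.0 + 49.4 + 40.0) / 8 = 370.1000 / 8 = 46.2625
UCL = X̄̄ + A₂·R̄ = 2154.4750 + 0.419 × 46.2625 = 2173.8590

2173.86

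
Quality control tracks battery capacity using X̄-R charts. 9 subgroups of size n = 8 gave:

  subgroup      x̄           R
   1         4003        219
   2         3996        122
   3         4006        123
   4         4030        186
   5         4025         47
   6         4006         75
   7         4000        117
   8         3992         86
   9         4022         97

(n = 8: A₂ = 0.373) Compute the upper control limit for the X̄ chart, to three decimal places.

4053.317

X̄̄ = (4003 + 3996 + 4006 + 4030 + 4025 + 4006 + 4000 + 3992 + 4022) / 9 = 36080.0000 / 9 = 4008.8889
R̄ = (219 + 122 + 123 + 186 + 47 + 75 + 117 + 86 + 97) / 9 = 1072.0000 / 9 = 119.1111
UCL = X̄̄ + A₂·R̄ = 4008.8889 + 0.373 × 119.1111 = 4053.3173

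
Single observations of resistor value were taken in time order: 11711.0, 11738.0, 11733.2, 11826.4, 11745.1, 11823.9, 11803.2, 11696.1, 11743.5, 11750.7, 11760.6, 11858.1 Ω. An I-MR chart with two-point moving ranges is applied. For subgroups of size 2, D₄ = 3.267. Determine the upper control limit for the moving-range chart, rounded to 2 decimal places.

170.75

Moving ranges: 27.0, 4.8, 93.2, 81.3, 78.8, 20.7, 107.1, 47.4, 7.2, 9.9, 97.5; M̄R̄ = 574.9000 / 11 = 52.2636
UCL_MR = D₄·M̄R̄ = 3.267 × 52.2636 = 170.7453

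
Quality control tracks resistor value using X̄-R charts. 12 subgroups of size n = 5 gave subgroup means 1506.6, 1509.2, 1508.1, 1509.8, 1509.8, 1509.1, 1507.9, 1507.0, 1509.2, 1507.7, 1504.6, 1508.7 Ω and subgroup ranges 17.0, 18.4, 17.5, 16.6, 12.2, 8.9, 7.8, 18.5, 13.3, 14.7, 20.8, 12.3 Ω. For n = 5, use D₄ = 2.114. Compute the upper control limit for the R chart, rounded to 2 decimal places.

31.36

R̄ = (17.0 + 18.4 + 17.5 + 16.6 + 12.2 + 8.9 + 7.8 + 18.5 + 13.3 + 14.7 + 20.8 + 12.3) / 12 = 178.0000 / 12 = 14.8333
UCL_R = D₄·R̄ = 2.114 × 14.8333 = 31.3577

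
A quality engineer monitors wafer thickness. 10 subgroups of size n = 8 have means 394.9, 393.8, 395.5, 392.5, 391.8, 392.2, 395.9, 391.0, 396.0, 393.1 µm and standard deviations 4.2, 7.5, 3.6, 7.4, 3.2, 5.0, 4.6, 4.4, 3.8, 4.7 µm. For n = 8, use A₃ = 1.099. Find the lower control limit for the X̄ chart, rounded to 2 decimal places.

X̄̄ = (394.9 + 393.8 + 395.5 + 392.5 + 391.8 + 392.2 + 395.9 + 391.0 + 396.0 + 393.1) / 10 = 393.6700
s̄ = (4.2 + 7.5 + 3.6 + 7.4 + 3.2 + 5.0 + 4.6 + 4.4 + 3.8 + 4.7) / 10 = 4.8400
LCL = X̄̄ − A₃·s̄ = 393.6700 − 1.099 × 4.8400 = 388.3508

388.35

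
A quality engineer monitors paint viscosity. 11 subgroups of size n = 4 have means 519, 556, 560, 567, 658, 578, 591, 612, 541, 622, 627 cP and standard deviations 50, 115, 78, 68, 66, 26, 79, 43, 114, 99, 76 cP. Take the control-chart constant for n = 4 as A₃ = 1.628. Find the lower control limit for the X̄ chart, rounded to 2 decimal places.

X̄̄ = (519 + 556 + 560 + 567 + 658 + 578 + 591 + 612 + 541 + 622 + 627) / 11 = 584.6364
s̄ = (50 + 115 + 78 + 68 + 66 + 26 + 79 + 43 + 114 + 99 + 76) / 11 = 74.0000
LCL = X̄̄ − A₃·s̄ = 584.6364 − 1.628 × 74.0000 = 464.1644

464.16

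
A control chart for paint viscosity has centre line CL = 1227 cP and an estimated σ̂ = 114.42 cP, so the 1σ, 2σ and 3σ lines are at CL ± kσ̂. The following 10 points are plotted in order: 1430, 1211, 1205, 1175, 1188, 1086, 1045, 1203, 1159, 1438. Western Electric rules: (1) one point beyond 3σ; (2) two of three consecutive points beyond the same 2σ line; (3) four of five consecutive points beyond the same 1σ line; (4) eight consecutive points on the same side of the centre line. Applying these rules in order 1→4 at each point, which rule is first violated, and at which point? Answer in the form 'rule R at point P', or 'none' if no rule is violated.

rule 4 at point 9

Zone of each point (C = within 1σ̂, B = 1σ̂–2σ̂, A = 2σ̂–3σ̂, * = beyond 3σ̂; sign = side of CL): 1:+B, 2:-C, 3:-C, 4:-C, 5:-C, 6:-B, 7:-B, 8:-C, 9:-C, 10:+B
Rule 4 (eight consecutive points on the same side of the centre line) is satisfied at point 9.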